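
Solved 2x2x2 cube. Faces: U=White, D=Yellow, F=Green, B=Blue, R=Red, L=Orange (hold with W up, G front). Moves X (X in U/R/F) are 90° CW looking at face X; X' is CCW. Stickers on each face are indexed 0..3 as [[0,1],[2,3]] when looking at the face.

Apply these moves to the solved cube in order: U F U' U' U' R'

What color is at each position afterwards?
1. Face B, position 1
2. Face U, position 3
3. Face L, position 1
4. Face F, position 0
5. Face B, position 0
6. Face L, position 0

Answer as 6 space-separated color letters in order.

After move 1 (U): U=WWWW F=RRGG R=BBRR B=OOBB L=GGOO
After move 2 (F): F=GRGR U=WWOG R=WBWR D=RBYY L=GYOY
After move 3 (U'): U=WGWO F=GYGR R=GRWR B=WBBB L=OOOY
After move 4 (U'): U=GOWW F=OOGR R=GYWR B=GRBB L=WBOY
After move 5 (U'): U=OWGW F=WBGR R=OOWR B=GYBB L=GROY
After move 6 (R'): R=OROW U=OBGG F=WWGW D=RBYR B=YYBB
Query 1: B[1] = Y
Query 2: U[3] = G
Query 3: L[1] = R
Query 4: F[0] = W
Query 5: B[0] = Y
Query 6: L[0] = G

Answer: Y G R W Y G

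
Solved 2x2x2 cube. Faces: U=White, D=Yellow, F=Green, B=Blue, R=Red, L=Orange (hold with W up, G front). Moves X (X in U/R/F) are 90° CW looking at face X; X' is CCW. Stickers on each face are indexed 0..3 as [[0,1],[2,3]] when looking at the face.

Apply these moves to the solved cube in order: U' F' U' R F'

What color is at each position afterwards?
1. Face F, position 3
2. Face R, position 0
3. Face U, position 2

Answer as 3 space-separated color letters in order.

After move 1 (U'): U=WWWW F=OOGG R=GGRR B=RRBB L=BBOO
After move 2 (F'): F=OGOG U=WWGR R=YGYR D=BOYY L=BWOW
After move 3 (U'): U=WRWG F=BWOG R=OGYR B=YGBB L=RROW
After move 4 (R): R=YORG U=WWWG F=BOOY D=BBYY B=GGRB
After move 5 (F'): F=OYBO U=WWYR R=BOBG D=RWYY L=RGOW
Query 1: F[3] = O
Query 2: R[0] = B
Query 3: U[2] = Y

Answer: O B Y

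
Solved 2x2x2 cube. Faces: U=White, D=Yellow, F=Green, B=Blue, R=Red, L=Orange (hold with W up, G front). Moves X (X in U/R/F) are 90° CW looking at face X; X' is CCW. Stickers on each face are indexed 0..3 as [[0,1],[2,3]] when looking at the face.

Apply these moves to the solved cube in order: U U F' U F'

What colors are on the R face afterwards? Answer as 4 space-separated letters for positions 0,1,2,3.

After move 1 (U): U=WWWW F=RRGG R=BBRR B=OOBB L=GGOO
After move 2 (U): U=WWWW F=BBGG R=OORR B=GGBB L=RROO
After move 3 (F'): F=BGBG U=WWOR R=YOYR D=ROYY L=RWOW
After move 4 (U): U=OWRW F=YOBG R=GGYR B=RWBB L=BGOW
After move 5 (F'): F=OGYB U=OWGY R=OGRR D=GWYY L=BWOR
Query: R face = OGRR

Answer: O G R R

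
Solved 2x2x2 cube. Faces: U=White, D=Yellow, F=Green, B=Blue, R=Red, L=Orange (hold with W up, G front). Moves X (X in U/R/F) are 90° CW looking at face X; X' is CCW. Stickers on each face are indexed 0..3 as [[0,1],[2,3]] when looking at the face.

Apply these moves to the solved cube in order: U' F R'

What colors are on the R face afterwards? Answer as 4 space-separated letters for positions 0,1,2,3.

After move 1 (U'): U=WWWW F=OOGG R=GGRR B=RRBB L=BBOO
After move 2 (F): F=GOGO U=WWOB R=WGWR D=RGYY L=BYOY
After move 3 (R'): R=GRWW U=WBOR F=GWGB D=ROYO B=YRGB
Query: R face = GRWW

Answer: G R W W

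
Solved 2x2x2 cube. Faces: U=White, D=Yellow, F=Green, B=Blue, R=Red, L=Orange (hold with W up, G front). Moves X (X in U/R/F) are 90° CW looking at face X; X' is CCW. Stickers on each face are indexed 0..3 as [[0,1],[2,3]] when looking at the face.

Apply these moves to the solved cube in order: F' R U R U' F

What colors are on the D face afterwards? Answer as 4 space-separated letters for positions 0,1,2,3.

After move 1 (F'): F=GGGG U=WWRR R=YRYR D=OOYY L=OWOW
After move 2 (R): R=YYRR U=WGRG F=GOGY D=OBYB B=RBWB
After move 3 (U): U=RWGG F=YYGY R=RBRR B=OWWB L=GOOW
After move 4 (R): R=RRRB U=RYGY F=YBGB D=OWYO B=GWWB
After move 5 (U'): U=YYRG F=GOGB R=YBRB B=RRWB L=GWOW
After move 6 (F): F=GGBO U=YYWW R=RBGB D=RYYO L=GOOW
Query: D face = RYYO

Answer: R Y Y O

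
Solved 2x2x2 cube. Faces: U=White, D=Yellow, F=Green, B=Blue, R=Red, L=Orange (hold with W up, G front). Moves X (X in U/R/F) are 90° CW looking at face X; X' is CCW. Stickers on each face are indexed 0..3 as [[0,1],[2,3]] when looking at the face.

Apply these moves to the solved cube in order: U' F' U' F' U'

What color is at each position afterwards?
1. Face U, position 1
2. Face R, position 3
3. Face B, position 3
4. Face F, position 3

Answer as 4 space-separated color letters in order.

After move 1 (U'): U=WWWW F=OOGG R=GGRR B=RRBB L=BBOO
After move 2 (F'): F=OGOG U=WWGR R=YGYR D=BOYY L=BWOW
After move 3 (U'): U=WRWG F=BWOG R=OGYR B=YGBB L=RROW
After move 4 (F'): F=WGBO U=WROY R=OGBR D=RWYY L=RGOW
After move 5 (U'): U=RYWO F=RGBO R=WGBR B=OGBB L=YGOW
Query 1: U[1] = Y
Query 2: R[3] = R
Query 3: B[3] = B
Query 4: F[3] = O

Answer: Y R B O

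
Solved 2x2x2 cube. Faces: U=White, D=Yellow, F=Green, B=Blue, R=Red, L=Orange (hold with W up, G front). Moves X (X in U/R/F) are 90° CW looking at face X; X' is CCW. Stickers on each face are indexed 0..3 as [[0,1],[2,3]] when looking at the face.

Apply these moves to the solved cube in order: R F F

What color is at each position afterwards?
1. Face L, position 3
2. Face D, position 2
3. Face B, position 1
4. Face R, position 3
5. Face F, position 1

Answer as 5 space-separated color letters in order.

Answer: R Y B R G

Derivation:
After move 1 (R): R=RRRR U=WGWG F=GYGY D=YBYB B=WBWB
After move 2 (F): F=GGYY U=WGOO R=WRGR D=RRYB L=OYOB
After move 3 (F): F=YGYG U=WGBY R=OROR D=GWYB L=OROR
Query 1: L[3] = R
Query 2: D[2] = Y
Query 3: B[1] = B
Query 4: R[3] = R
Query 5: F[1] = G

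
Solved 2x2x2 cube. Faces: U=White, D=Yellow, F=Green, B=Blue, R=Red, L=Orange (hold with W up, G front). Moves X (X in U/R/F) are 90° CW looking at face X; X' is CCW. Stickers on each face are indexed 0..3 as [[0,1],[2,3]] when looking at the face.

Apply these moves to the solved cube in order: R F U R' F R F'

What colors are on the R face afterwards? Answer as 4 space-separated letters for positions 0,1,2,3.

Answer: R O W R

Derivation:
After move 1 (R): R=RRRR U=WGWG F=GYGY D=YBYB B=WBWB
After move 2 (F): F=GGYY U=WGOO R=WRGR D=RRYB L=OYOB
After move 3 (U): U=OWOG F=WRYY R=WBGR B=OYWB L=GGOB
After move 4 (R'): R=BRWG U=OWOO F=WWYG D=RRYY B=BYRB
After move 5 (F): F=YWGW U=OWBG R=OROG D=WBYY L=GROR
After move 6 (R): R=OOGR U=OWBW F=YBGY D=WRYB B=GYWB
After move 7 (F'): F=BYYG U=OWOG R=ROWR D=RRYB L=GWOB
Query: R face = ROWR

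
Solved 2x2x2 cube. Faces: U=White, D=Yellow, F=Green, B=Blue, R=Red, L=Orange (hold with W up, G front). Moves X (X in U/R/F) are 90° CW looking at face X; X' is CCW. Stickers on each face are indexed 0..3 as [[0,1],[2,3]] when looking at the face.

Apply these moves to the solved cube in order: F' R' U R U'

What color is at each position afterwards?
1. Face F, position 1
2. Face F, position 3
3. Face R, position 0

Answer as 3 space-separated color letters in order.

After move 1 (F'): F=GGGG U=WWRR R=YRYR D=OOYY L=OWOW
After move 2 (R'): R=RRYY U=WBRB F=GWGR D=OGYG B=YBOB
After move 3 (U): U=RWBB F=RRGR R=YBYY B=OWOB L=GWOW
After move 4 (R): R=YYYB U=RRBR F=RGGG D=OOYO B=BWWB
After move 5 (U'): U=RRRB F=GWGG R=RGYB B=YYWB L=BWOW
Query 1: F[1] = W
Query 2: F[3] = G
Query 3: R[0] = R

Answer: W G R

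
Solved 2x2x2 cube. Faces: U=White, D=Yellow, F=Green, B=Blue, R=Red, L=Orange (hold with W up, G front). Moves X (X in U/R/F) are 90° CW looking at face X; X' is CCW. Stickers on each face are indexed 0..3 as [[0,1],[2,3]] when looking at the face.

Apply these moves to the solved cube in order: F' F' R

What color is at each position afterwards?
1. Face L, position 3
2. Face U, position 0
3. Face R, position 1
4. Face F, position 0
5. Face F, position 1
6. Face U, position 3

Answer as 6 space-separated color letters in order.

After move 1 (F'): F=GGGG U=WWRR R=YRYR D=OOYY L=OWOW
After move 2 (F'): F=GGGG U=WWYY R=OROR D=WWYY L=OROR
After move 3 (R): R=OORR U=WGYG F=GWGY D=WBYB B=YBWB
Query 1: L[3] = R
Query 2: U[0] = W
Query 3: R[1] = O
Query 4: F[0] = G
Query 5: F[1] = W
Query 6: U[3] = G

Answer: R W O G W G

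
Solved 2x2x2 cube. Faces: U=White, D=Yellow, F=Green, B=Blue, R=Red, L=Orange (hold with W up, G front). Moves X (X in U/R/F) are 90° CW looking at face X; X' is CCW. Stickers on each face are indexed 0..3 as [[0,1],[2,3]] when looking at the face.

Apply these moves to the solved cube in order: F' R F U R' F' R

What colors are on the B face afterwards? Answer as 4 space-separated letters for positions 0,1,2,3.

After move 1 (F'): F=GGGG U=WWRR R=YRYR D=OOYY L=OWOW
After move 2 (R): R=YYRR U=WGRG F=GOGY D=OBYB B=RBWB
After move 3 (F): F=GGYO U=WGWW R=RYGR D=RYYB L=OOOB
After move 4 (U): U=WWWG F=RYYO R=RBGR B=OOWB L=GGOB
After move 5 (R'): R=BRRG U=WWWO F=RWYG D=RYYO B=BOYB
After move 6 (F'): F=WGRY U=WWBR R=YRRG D=GBYO L=GOOW
After move 7 (R): R=RYGR U=WGBY F=WBRO D=GYYB B=ROWB
Query: B face = ROWB

Answer: R O W B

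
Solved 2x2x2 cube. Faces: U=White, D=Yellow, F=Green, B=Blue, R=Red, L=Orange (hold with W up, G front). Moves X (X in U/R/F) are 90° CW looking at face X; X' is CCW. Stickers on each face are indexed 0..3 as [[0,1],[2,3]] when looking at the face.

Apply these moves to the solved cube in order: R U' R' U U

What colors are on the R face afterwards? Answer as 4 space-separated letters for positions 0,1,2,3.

After move 1 (R): R=RRRR U=WGWG F=GYGY D=YBYB B=WBWB
After move 2 (U'): U=GGWW F=OOGY R=GYRR B=RRWB L=WBOO
After move 3 (R'): R=YRGR U=GWWR F=OGGW D=YOYY B=BRBB
After move 4 (U): U=WGRW F=YRGW R=BRGR B=WBBB L=OGOO
After move 5 (U): U=RWWG F=BRGW R=WBGR B=OGBB L=YROO
Query: R face = WBGR

Answer: W B G R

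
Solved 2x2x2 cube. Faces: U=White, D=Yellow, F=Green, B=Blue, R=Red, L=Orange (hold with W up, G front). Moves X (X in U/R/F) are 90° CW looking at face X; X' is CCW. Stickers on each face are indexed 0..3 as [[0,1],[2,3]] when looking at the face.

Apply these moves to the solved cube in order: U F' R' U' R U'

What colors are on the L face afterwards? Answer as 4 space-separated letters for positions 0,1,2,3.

Answer: B R O W

Derivation:
After move 1 (U): U=WWWW F=RRGG R=BBRR B=OOBB L=GGOO
After move 2 (F'): F=RGRG U=WWBR R=YBYR D=GOYY L=GWOW
After move 3 (R'): R=BRYY U=WBBO F=RWRR D=GGYG B=YOOB
After move 4 (U'): U=BOWB F=GWRR R=RWYY B=BROB L=YOOW
After move 5 (R): R=YRYW U=BWWR F=GGRG D=GOYB B=BROB
After move 6 (U'): U=WRBW F=YORG R=GGYW B=YROB L=BROW
Query: L face = BROW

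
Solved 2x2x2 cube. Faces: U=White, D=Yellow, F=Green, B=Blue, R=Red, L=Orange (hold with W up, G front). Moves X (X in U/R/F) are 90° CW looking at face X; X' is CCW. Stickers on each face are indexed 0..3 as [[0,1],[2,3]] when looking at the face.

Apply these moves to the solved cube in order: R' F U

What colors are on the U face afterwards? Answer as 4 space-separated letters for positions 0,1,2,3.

After move 1 (R'): R=RRRR U=WBWB F=GWGW D=YGYG B=YBYB
After move 2 (F): F=GGWW U=WBOO R=WRBR D=RRYG L=OYOG
After move 3 (U): U=OWOB F=WRWW R=YBBR B=OYYB L=GGOG
Query: U face = OWOB

Answer: O W O B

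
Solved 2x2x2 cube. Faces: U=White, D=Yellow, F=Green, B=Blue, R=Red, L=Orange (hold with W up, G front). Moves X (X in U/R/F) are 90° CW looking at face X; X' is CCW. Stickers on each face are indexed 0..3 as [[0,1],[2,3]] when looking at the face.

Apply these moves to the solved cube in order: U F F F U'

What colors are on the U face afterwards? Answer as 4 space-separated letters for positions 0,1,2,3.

Answer: W R W B

Derivation:
After move 1 (U): U=WWWW F=RRGG R=BBRR B=OOBB L=GGOO
After move 2 (F): F=GRGR U=WWOG R=WBWR D=RBYY L=GYOY
After move 3 (F): F=GGRR U=WWYY R=OBGR D=WWYY L=GROB
After move 4 (F): F=RGRG U=WWBR R=YBYR D=GOYY L=GWOW
After move 5 (U'): U=WRWB F=GWRG R=RGYR B=YBBB L=OOOW
Query: U face = WRWB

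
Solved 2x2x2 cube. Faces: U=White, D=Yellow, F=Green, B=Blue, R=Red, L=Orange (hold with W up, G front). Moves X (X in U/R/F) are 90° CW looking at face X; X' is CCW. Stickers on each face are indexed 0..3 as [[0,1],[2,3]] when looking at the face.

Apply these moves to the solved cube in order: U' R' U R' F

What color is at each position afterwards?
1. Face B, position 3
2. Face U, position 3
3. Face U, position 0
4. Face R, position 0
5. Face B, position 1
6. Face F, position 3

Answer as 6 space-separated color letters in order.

Answer: B W W R B W

Derivation:
After move 1 (U'): U=WWWW F=OOGG R=GGRR B=RRBB L=BBOO
After move 2 (R'): R=GRGR U=WBWR F=OWGW D=YOYG B=YRYB
After move 3 (U): U=WWRB F=GRGW R=YRGR B=BBYB L=OWOO
After move 4 (R'): R=RRYG U=WYRB F=GWGB D=YRYW B=GBOB
After move 5 (F): F=GGBW U=WYOW R=RRBG D=YRYW L=OYOR
Query 1: B[3] = B
Query 2: U[3] = W
Query 3: U[0] = W
Query 4: R[0] = R
Query 5: B[1] = B
Query 6: F[3] = W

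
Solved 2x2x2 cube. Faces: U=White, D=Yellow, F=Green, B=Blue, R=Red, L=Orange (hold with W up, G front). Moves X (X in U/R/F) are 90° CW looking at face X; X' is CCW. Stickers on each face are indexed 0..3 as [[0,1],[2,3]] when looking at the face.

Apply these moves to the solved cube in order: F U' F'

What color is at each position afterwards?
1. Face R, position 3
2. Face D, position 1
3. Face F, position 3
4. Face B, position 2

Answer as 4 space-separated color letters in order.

After move 1 (F): F=GGGG U=WWOO R=WRWR D=RRYY L=OYOY
After move 2 (U'): U=WOWO F=OYGG R=GGWR B=WRBB L=BBOY
After move 3 (F'): F=YGOG U=WOGW R=RGRR D=BYYY L=BOOW
Query 1: R[3] = R
Query 2: D[1] = Y
Query 3: F[3] = G
Query 4: B[2] = B

Answer: R Y G B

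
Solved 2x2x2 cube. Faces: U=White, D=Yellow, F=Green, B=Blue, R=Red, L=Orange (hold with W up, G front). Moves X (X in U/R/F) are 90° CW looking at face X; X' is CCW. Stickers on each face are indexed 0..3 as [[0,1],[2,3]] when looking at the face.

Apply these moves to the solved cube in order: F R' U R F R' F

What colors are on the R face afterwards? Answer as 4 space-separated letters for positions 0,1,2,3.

Answer: Y B B O

Derivation:
After move 1 (F): F=GGGG U=WWOO R=WRWR D=RRYY L=OYOY
After move 2 (R'): R=RRWW U=WBOB F=GWGO D=RGYG B=YBRB
After move 3 (U): U=OWBB F=RRGO R=YBWW B=OYRB L=GWOY
After move 4 (R): R=WYWB U=ORBO F=RGGG D=RRYO B=BYWB
After move 5 (F): F=GRGG U=ORYW R=BYOB D=WWYO L=GROR
After move 6 (R'): R=YBBO U=OWYB F=GRGW D=WRYG B=OYWB
After move 7 (F): F=GGWR U=OWRR R=YBBO D=BYYG L=GWOR
Query: R face = YBBO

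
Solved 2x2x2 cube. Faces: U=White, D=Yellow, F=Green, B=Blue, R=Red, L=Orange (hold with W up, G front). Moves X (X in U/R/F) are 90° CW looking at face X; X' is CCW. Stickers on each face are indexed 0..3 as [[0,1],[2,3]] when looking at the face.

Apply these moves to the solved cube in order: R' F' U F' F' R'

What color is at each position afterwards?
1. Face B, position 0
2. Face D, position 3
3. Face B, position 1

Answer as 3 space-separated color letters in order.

Answer: G G B

Derivation:
After move 1 (R'): R=RRRR U=WBWB F=GWGW D=YGYG B=YBYB
After move 2 (F'): F=WWGG U=WBRR R=GRYR D=OOYG L=OBOW
After move 3 (U): U=RWRB F=GRGG R=YBYR B=OBYB L=WWOW
After move 4 (F'): F=RGGG U=RWYY R=OBOR D=WWYG L=WBOR
After move 5 (F'): F=GGRG U=RWOO R=WBWR D=BRYG L=WYOY
After move 6 (R'): R=BRWW U=RYOO F=GWRO D=BGYG B=GBRB
Query 1: B[0] = G
Query 2: D[3] = G
Query 3: B[1] = B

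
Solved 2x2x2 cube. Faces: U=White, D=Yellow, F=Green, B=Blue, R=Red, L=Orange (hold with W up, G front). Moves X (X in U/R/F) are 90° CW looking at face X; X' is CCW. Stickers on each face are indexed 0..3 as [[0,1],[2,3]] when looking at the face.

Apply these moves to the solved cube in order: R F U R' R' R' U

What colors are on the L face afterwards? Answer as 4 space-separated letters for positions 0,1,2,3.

After move 1 (R): R=RRRR U=WGWG F=GYGY D=YBYB B=WBWB
After move 2 (F): F=GGYY U=WGOO R=WRGR D=RRYB L=OYOB
After move 3 (U): U=OWOG F=WRYY R=WBGR B=OYWB L=GGOB
After move 4 (R'): R=BRWG U=OWOO F=WWYG D=RRYY B=BYRB
After move 5 (R'): R=RGBW U=OROB F=WWYO D=RWYG B=YYRB
After move 6 (R'): R=GWRB U=OROY F=WRYB D=RWYO B=GYWB
After move 7 (U): U=OOYR F=GWYB R=GYRB B=GGWB L=WROB
Query: L face = WROB

Answer: W R O B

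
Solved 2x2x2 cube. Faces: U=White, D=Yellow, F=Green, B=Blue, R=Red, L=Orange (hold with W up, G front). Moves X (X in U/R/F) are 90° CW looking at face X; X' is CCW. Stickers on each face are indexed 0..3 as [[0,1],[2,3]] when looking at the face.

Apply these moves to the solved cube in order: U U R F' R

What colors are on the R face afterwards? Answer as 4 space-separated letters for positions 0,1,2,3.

Answer: Y B O O

Derivation:
After move 1 (U): U=WWWW F=RRGG R=BBRR B=OOBB L=GGOO
After move 2 (U): U=WWWW F=BBGG R=OORR B=GGBB L=RROO
After move 3 (R): R=RORO U=WBWG F=BYGY D=YBYG B=WGWB
After move 4 (F'): F=YYBG U=WBRR R=BOYO D=ROYG L=RGOW
After move 5 (R): R=YBOO U=WYRG F=YOBG D=RWYW B=RGBB
Query: R face = YBOO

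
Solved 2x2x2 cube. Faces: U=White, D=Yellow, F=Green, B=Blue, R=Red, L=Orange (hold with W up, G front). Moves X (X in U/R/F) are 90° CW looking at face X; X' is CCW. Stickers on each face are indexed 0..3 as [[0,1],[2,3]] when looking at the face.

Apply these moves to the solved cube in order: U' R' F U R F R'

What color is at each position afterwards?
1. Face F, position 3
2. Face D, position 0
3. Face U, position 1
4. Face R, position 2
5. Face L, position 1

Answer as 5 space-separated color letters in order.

After move 1 (U'): U=WWWW F=OOGG R=GGRR B=RRBB L=BBOO
After move 2 (R'): R=GRGR U=WBWR F=OWGW D=YOYG B=YRYB
After move 3 (F): F=GOWW U=WBOB R=WRRR D=GGYG L=BYOO
After move 4 (U): U=OWBB F=WRWW R=YRRR B=BYYB L=GOOO
After move 5 (R): R=RYRR U=ORBW F=WGWG D=GYYB B=BYWB
After move 6 (F): F=WWGG U=OROO R=BYWR D=RRYB L=GGOY
After move 7 (R'): R=YRBW U=OWOB F=WRGO D=RWYG B=BYRB
Query 1: F[3] = O
Query 2: D[0] = R
Query 3: U[1] = W
Query 4: R[2] = B
Query 5: L[1] = G

Answer: O R W B G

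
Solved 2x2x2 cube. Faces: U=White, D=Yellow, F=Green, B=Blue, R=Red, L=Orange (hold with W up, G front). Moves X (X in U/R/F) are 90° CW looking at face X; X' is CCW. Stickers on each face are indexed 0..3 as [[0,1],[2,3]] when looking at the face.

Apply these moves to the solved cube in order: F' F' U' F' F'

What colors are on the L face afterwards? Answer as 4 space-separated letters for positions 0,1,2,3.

Answer: B O O G

Derivation:
After move 1 (F'): F=GGGG U=WWRR R=YRYR D=OOYY L=OWOW
After move 2 (F'): F=GGGG U=WWYY R=OROR D=WWYY L=OROR
After move 3 (U'): U=WYWY F=ORGG R=GGOR B=ORBB L=BBOR
After move 4 (F'): F=RGOG U=WYGO R=WGWR D=BRYY L=BYOW
After move 5 (F'): F=GGRO U=WYWW R=RGBR D=YWYY L=BOOG
Query: L face = BOOG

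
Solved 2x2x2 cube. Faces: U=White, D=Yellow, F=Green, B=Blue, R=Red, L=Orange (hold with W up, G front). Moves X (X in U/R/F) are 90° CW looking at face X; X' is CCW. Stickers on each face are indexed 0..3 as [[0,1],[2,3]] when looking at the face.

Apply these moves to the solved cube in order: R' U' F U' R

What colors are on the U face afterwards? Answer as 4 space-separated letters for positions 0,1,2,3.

After move 1 (R'): R=RRRR U=WBWB F=GWGW D=YGYG B=YBYB
After move 2 (U'): U=BBWW F=OOGW R=GWRR B=RRYB L=YBOO
After move 3 (F): F=GOWO U=BBOB R=WWWR D=RGYG L=YYOG
After move 4 (U'): U=BBBO F=YYWO R=GOWR B=WWYB L=RROG
After move 5 (R): R=WGRO U=BYBO F=YGWG D=RYYW B=OWBB
Query: U face = BYBO

Answer: B Y B O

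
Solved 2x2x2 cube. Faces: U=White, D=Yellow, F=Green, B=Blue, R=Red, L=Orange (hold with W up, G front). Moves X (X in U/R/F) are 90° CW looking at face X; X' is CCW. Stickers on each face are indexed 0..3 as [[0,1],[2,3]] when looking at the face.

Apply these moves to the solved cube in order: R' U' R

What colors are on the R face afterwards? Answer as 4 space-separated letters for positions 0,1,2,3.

After move 1 (R'): R=RRRR U=WBWB F=GWGW D=YGYG B=YBYB
After move 2 (U'): U=BBWW F=OOGW R=GWRR B=RRYB L=YBOO
After move 3 (R): R=RGRW U=BOWW F=OGGG D=YYYR B=WRBB
Query: R face = RGRW

Answer: R G R W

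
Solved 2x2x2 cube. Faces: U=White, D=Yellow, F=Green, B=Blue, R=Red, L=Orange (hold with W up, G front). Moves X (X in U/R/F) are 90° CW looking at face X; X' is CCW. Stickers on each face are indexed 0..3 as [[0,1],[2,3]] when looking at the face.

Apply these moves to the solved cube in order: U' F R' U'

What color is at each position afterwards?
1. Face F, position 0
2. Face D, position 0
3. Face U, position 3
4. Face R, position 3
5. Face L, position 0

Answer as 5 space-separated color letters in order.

After move 1 (U'): U=WWWW F=OOGG R=GGRR B=RRBB L=BBOO
After move 2 (F): F=GOGO U=WWOB R=WGWR D=RGYY L=BYOY
After move 3 (R'): R=GRWW U=WBOR F=GWGB D=ROYO B=YRGB
After move 4 (U'): U=BRWO F=BYGB R=GWWW B=GRGB L=YROY
Query 1: F[0] = B
Query 2: D[0] = R
Query 3: U[3] = O
Query 4: R[3] = W
Query 5: L[0] = Y

Answer: B R O W Y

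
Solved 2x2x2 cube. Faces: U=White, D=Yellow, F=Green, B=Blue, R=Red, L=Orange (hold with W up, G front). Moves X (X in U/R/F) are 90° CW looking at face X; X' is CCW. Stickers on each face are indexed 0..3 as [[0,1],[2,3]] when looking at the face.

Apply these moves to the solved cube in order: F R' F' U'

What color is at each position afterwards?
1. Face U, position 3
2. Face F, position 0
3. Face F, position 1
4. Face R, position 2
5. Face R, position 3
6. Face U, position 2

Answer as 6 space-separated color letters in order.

Answer: R O B R W W

Derivation:
After move 1 (F): F=GGGG U=WWOO R=WRWR D=RRYY L=OYOY
After move 2 (R'): R=RRWW U=WBOB F=GWGO D=RGYG B=YBRB
After move 3 (F'): F=WOGG U=WBRW R=GRRW D=YYYG L=OBOO
After move 4 (U'): U=BWWR F=OBGG R=WORW B=GRRB L=YBOO
Query 1: U[3] = R
Query 2: F[0] = O
Query 3: F[1] = B
Query 4: R[2] = R
Query 5: R[3] = W
Query 6: U[2] = W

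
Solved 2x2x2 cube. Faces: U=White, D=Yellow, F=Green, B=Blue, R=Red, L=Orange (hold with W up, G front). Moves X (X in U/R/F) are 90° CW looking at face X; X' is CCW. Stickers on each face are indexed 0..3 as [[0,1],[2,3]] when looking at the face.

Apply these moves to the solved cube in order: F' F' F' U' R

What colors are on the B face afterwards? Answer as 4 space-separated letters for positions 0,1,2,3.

Answer: O R O B

Derivation:
After move 1 (F'): F=GGGG U=WWRR R=YRYR D=OOYY L=OWOW
After move 2 (F'): F=GGGG U=WWYY R=OROR D=WWYY L=OROR
After move 3 (F'): F=GGGG U=WWOO R=WRWR D=RRYY L=OYOY
After move 4 (U'): U=WOWO F=OYGG R=GGWR B=WRBB L=BBOY
After move 5 (R): R=WGRG U=WYWG F=ORGY D=RBYW B=OROB
Query: B face = OROB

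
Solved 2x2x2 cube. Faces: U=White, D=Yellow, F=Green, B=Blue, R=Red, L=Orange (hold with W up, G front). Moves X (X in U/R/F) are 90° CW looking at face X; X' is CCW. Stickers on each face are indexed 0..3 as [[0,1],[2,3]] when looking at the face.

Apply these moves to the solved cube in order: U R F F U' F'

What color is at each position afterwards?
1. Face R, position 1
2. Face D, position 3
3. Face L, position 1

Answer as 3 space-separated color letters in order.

Answer: G O B

Derivation:
After move 1 (U): U=WWWW F=RRGG R=BBRR B=OOBB L=GGOO
After move 2 (R): R=RBRB U=WRWG F=RYGY D=YBYO B=WOWB
After move 3 (F): F=GRYY U=WROG R=WBGB D=RRYO L=GYOB
After move 4 (F): F=YGYR U=WRBY R=OBGB D=GWYO L=GROR
After move 5 (U'): U=RYWB F=GRYR R=YGGB B=OBWB L=WOOR
After move 6 (F'): F=RRGY U=RYYG R=WGGB D=ORYO L=WBOW
Query 1: R[1] = G
Query 2: D[3] = O
Query 3: L[1] = B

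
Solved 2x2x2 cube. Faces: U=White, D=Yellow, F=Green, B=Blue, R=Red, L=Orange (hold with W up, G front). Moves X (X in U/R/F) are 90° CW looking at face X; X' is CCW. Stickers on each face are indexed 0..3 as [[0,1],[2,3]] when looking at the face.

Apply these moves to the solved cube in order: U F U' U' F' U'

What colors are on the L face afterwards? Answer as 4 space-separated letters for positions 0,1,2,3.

Answer: G R O W

Derivation:
After move 1 (U): U=WWWW F=RRGG R=BBRR B=OOBB L=GGOO
After move 2 (F): F=GRGR U=WWOG R=WBWR D=RBYY L=GYOY
After move 3 (U'): U=WGWO F=GYGR R=GRWR B=WBBB L=OOOY
After move 4 (U'): U=GOWW F=OOGR R=GYWR B=GRBB L=WBOY
After move 5 (F'): F=OROG U=GOGW R=BYRR D=BYYY L=WWOW
After move 6 (U'): U=OWGG F=WWOG R=ORRR B=BYBB L=GROW
Query: L face = GROW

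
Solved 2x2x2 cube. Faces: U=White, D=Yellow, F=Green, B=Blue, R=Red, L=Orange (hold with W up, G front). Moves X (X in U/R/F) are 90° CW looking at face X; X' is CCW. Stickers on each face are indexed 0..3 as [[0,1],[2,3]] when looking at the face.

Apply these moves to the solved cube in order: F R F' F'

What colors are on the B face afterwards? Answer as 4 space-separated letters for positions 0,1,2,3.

Answer: O B W B

Derivation:
After move 1 (F): F=GGGG U=WWOO R=WRWR D=RRYY L=OYOY
After move 2 (R): R=WWRR U=WGOG F=GRGY D=RBYB B=OBWB
After move 3 (F'): F=RYGG U=WGWR R=BWRR D=YYYB L=OGOO
After move 4 (F'): F=YGRG U=WGBR R=YWYR D=GOYB L=OROW
Query: B face = OBWB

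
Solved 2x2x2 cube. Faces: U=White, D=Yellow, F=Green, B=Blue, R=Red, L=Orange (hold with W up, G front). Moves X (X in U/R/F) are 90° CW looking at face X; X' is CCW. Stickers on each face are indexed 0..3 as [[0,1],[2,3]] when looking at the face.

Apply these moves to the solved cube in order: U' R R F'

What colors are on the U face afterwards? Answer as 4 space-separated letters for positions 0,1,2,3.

Answer: W Y R G

Derivation:
After move 1 (U'): U=WWWW F=OOGG R=GGRR B=RRBB L=BBOO
After move 2 (R): R=RGRG U=WOWG F=OYGY D=YBYR B=WRWB
After move 3 (R): R=RRGG U=WYWY F=OBGR D=YWYW B=GROB
After move 4 (F'): F=BROG U=WYRG R=WRYG D=BOYW L=BYOW
Query: U face = WYRG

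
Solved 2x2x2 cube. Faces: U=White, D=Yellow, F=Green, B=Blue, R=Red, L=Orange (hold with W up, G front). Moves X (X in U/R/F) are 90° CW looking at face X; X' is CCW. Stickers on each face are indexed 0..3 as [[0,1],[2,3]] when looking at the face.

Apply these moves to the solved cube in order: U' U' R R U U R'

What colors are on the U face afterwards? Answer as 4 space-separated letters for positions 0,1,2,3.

After move 1 (U'): U=WWWW F=OOGG R=GGRR B=RRBB L=BBOO
After move 2 (U'): U=WWWW F=BBGG R=OORR B=GGBB L=RROO
After move 3 (R): R=RORO U=WBWG F=BYGY D=YBYG B=WGWB
After move 4 (R): R=RROO U=WYWY F=BBGG D=YWYW B=GGBB
After move 5 (U): U=WWYY F=RRGG R=GGOO B=RRBB L=BBOO
After move 6 (U): U=YWYW F=GGGG R=RROO B=BBBB L=RROO
After move 7 (R'): R=RORO U=YBYB F=GWGW D=YGYG B=WBWB
Query: U face = YBYB

Answer: Y B Y B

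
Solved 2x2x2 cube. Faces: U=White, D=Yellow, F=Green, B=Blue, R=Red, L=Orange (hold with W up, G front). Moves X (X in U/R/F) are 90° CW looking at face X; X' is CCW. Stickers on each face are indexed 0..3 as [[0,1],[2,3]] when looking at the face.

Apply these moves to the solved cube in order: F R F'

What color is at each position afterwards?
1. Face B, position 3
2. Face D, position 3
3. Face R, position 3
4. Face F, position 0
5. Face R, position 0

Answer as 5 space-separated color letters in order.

After move 1 (F): F=GGGG U=WWOO R=WRWR D=RRYY L=OYOY
After move 2 (R): R=WWRR U=WGOG F=GRGY D=RBYB B=OBWB
After move 3 (F'): F=RYGG U=WGWR R=BWRR D=YYYB L=OGOO
Query 1: B[3] = B
Query 2: D[3] = B
Query 3: R[3] = R
Query 4: F[0] = R
Query 5: R[0] = B

Answer: B B R R B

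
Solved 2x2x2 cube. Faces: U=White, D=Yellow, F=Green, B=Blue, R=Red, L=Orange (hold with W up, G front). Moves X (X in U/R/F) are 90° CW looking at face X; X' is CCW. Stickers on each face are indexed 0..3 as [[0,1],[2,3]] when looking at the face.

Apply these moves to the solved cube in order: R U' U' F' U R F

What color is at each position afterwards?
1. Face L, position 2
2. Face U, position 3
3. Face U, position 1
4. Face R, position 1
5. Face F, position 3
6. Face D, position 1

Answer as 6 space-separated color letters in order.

After move 1 (R): R=RRRR U=WGWG F=GYGY D=YBYB B=WBWB
After move 2 (U'): U=GGWW F=OOGY R=GYRR B=RRWB L=WBOO
After move 3 (U'): U=GWGW F=WBGY R=OORR B=GYWB L=RROO
After move 4 (F'): F=BYWG U=GWOR R=BOYR D=ROYB L=RWOG
After move 5 (U): U=OGRW F=BOWG R=GYYR B=RWWB L=BYOG
After move 6 (R): R=YGRY U=OORG F=BOWB D=RWYR B=WWGB
After move 7 (F): F=WBBO U=OOGY R=RGGY D=RYYR L=BROW
Query 1: L[2] = O
Query 2: U[3] = Y
Query 3: U[1] = O
Query 4: R[1] = G
Query 5: F[3] = O
Query 6: D[1] = Y

Answer: O Y O G O Y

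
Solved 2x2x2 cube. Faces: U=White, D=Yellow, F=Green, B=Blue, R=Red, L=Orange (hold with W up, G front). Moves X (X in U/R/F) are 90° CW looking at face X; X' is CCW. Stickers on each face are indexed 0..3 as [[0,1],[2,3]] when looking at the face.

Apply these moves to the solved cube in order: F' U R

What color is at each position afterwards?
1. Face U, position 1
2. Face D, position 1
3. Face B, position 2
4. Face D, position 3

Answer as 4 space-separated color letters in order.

After move 1 (F'): F=GGGG U=WWRR R=YRYR D=OOYY L=OWOW
After move 2 (U): U=RWRW F=YRGG R=BBYR B=OWBB L=GGOW
After move 3 (R): R=YBRB U=RRRG F=YOGY D=OBYO B=WWWB
Query 1: U[1] = R
Query 2: D[1] = B
Query 3: B[2] = W
Query 4: D[3] = O

Answer: R B W O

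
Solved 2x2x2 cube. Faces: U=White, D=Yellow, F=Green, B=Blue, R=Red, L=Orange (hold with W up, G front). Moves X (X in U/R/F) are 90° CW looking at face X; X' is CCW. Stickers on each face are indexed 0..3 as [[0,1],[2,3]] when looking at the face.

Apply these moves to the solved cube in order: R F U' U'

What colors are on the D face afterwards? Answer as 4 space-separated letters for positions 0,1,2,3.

Answer: R R Y B

Derivation:
After move 1 (R): R=RRRR U=WGWG F=GYGY D=YBYB B=WBWB
After move 2 (F): F=GGYY U=WGOO R=WRGR D=RRYB L=OYOB
After move 3 (U'): U=GOWO F=OYYY R=GGGR B=WRWB L=WBOB
After move 4 (U'): U=OOGW F=WBYY R=OYGR B=GGWB L=WROB
Query: D face = RRYB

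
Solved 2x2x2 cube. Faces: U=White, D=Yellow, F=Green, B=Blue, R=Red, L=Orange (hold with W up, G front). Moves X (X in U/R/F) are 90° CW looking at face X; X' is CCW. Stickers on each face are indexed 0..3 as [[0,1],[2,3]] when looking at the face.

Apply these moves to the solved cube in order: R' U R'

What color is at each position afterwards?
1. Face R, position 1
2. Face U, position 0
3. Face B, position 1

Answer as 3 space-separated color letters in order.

Answer: R W O

Derivation:
After move 1 (R'): R=RRRR U=WBWB F=GWGW D=YGYG B=YBYB
After move 2 (U): U=WWBB F=RRGW R=YBRR B=OOYB L=GWOO
After move 3 (R'): R=BRYR U=WYBO F=RWGB D=YRYW B=GOGB
Query 1: R[1] = R
Query 2: U[0] = W
Query 3: B[1] = O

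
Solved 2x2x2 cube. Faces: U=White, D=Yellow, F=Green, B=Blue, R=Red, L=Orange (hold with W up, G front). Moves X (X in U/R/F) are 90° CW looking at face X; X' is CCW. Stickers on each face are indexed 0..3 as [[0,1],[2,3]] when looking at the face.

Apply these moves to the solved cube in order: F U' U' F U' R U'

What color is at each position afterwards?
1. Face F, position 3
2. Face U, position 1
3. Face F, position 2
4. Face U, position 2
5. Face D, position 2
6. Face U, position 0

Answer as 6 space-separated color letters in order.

Answer: Y B G O Y R

Derivation:
After move 1 (F): F=GGGG U=WWOO R=WRWR D=RRYY L=OYOY
After move 2 (U'): U=WOWO F=OYGG R=GGWR B=WRBB L=BBOY
After move 3 (U'): U=OOWW F=BBGG R=OYWR B=GGBB L=WROY
After move 4 (F): F=GBGB U=OOYR R=WYWR D=WOYY L=WROR
After move 5 (U'): U=OROY F=WRGB R=GBWR B=WYBB L=GGOR
After move 6 (R): R=WGRB U=OROB F=WOGY D=WBYW B=YYRB
After move 7 (U'): U=RBOO F=GGGY R=WORB B=WGRB L=YYOR
Query 1: F[3] = Y
Query 2: U[1] = B
Query 3: F[2] = G
Query 4: U[2] = O
Query 5: D[2] = Y
Query 6: U[0] = R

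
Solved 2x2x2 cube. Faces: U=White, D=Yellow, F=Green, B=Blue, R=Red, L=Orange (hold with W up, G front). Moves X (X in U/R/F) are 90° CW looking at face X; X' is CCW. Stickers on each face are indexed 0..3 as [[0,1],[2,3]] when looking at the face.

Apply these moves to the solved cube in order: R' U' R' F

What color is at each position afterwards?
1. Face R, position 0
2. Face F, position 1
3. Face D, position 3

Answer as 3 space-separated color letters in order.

After move 1 (R'): R=RRRR U=WBWB F=GWGW D=YGYG B=YBYB
After move 2 (U'): U=BBWW F=OOGW R=GWRR B=RRYB L=YBOO
After move 3 (R'): R=WRGR U=BYWR F=OBGW D=YOYW B=GRGB
After move 4 (F): F=GOWB U=BYOB R=WRRR D=GWYW L=YYOO
Query 1: R[0] = W
Query 2: F[1] = O
Query 3: D[3] = W

Answer: W O W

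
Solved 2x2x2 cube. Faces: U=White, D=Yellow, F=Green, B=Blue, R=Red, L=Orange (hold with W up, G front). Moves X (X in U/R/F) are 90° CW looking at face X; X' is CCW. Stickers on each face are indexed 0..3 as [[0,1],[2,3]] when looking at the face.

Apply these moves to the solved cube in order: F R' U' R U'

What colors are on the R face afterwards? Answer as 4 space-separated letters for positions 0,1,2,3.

After move 1 (F): F=GGGG U=WWOO R=WRWR D=RRYY L=OYOY
After move 2 (R'): R=RRWW U=WBOB F=GWGO D=RGYG B=YBRB
After move 3 (U'): U=BBWO F=OYGO R=GWWW B=RRRB L=YBOY
After move 4 (R): R=WGWW U=BYWO F=OGGG D=RRYR B=ORBB
After move 5 (U'): U=YOBW F=YBGG R=OGWW B=WGBB L=OROY
Query: R face = OGWW

Answer: O G W W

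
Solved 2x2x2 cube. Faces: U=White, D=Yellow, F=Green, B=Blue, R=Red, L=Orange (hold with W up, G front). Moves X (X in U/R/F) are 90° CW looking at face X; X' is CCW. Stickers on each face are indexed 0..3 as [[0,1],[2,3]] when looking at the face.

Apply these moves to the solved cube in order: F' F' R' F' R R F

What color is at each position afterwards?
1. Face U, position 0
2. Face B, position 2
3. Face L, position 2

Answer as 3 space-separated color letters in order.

After move 1 (F'): F=GGGG U=WWRR R=YRYR D=OOYY L=OWOW
After move 2 (F'): F=GGGG U=WWYY R=OROR D=WWYY L=OROR
After move 3 (R'): R=RROO U=WBYB F=GWGY D=WGYG B=YBWB
After move 4 (F'): F=WYGG U=WBRO R=GRWO D=RRYG L=OBOY
After move 5 (R): R=WGOR U=WYRG F=WRGG D=RWYY B=OBBB
After move 6 (R): R=OWRG U=WRRG F=WWGY D=RBYO B=GBYB
After move 7 (F): F=GWYW U=WRYB R=RWGG D=ROYO L=OROB
Query 1: U[0] = W
Query 2: B[2] = Y
Query 3: L[2] = O

Answer: W Y O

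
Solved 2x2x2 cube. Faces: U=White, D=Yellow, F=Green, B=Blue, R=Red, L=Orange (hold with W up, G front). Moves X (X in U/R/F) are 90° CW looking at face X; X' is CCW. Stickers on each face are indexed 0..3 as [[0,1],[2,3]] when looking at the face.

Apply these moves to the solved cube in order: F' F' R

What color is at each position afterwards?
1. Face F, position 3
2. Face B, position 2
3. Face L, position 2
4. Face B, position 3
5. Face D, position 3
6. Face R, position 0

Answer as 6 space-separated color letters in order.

After move 1 (F'): F=GGGG U=WWRR R=YRYR D=OOYY L=OWOW
After move 2 (F'): F=GGGG U=WWYY R=OROR D=WWYY L=OROR
After move 3 (R): R=OORR U=WGYG F=GWGY D=WBYB B=YBWB
Query 1: F[3] = Y
Query 2: B[2] = W
Query 3: L[2] = O
Query 4: B[3] = B
Query 5: D[3] = B
Query 6: R[0] = O

Answer: Y W O B B O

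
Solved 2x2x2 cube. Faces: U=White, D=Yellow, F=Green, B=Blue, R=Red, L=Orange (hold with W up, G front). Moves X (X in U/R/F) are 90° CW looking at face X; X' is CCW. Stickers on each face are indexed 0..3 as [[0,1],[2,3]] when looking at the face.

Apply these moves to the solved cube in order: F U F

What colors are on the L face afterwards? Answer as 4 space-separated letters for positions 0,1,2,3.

Answer: G R O R

Derivation:
After move 1 (F): F=GGGG U=WWOO R=WRWR D=RRYY L=OYOY
After move 2 (U): U=OWOW F=WRGG R=BBWR B=OYBB L=GGOY
After move 3 (F): F=GWGR U=OWYG R=OBWR D=WBYY L=GROR
Query: L face = GROR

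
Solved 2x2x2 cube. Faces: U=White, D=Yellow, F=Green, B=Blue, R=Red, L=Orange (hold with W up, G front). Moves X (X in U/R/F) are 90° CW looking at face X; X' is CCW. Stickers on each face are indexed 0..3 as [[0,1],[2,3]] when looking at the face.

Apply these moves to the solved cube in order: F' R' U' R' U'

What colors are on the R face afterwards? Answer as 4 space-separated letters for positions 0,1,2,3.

Answer: O B G Y

Derivation:
After move 1 (F'): F=GGGG U=WWRR R=YRYR D=OOYY L=OWOW
After move 2 (R'): R=RRYY U=WBRB F=GWGR D=OGYG B=YBOB
After move 3 (U'): U=BBWR F=OWGR R=GWYY B=RROB L=YBOW
After move 4 (R'): R=WYGY U=BOWR F=OBGR D=OWYR B=GRGB
After move 5 (U'): U=ORBW F=YBGR R=OBGY B=WYGB L=GROW
Query: R face = OBGY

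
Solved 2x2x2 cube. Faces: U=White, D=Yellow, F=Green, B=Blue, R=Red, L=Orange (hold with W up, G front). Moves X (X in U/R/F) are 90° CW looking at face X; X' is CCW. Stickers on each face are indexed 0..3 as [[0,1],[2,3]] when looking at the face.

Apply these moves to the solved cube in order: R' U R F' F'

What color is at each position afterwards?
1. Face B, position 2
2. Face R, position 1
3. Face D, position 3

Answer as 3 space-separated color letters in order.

After move 1 (R'): R=RRRR U=WBWB F=GWGW D=YGYG B=YBYB
After move 2 (U): U=WWBB F=RRGW R=YBRR B=OOYB L=GWOO
After move 3 (R): R=RYRB U=WRBW F=RGGG D=YYYO B=BOWB
After move 4 (F'): F=GGRG U=WRRR R=YYYB D=WOYO L=GWOB
After move 5 (F'): F=GGGR U=WRYY R=OYWB D=WBYO L=GROR
Query 1: B[2] = W
Query 2: R[1] = Y
Query 3: D[3] = O

Answer: W Y O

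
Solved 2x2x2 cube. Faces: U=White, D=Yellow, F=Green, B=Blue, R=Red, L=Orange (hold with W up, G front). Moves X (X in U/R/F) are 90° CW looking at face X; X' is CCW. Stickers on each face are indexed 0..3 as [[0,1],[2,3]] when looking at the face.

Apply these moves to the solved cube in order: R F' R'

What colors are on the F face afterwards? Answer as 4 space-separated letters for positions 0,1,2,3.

Answer: Y G G R

Derivation:
After move 1 (R): R=RRRR U=WGWG F=GYGY D=YBYB B=WBWB
After move 2 (F'): F=YYGG U=WGRR R=BRYR D=OOYB L=OGOW
After move 3 (R'): R=RRBY U=WWRW F=YGGR D=OYYG B=BBOB
Query: F face = YGGR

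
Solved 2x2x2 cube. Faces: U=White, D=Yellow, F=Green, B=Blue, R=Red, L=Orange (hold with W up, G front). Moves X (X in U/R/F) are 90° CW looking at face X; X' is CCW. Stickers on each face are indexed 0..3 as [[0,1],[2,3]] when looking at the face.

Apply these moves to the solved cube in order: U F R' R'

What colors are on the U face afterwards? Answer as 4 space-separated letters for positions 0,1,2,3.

Answer: W B O Y

Derivation:
After move 1 (U): U=WWWW F=RRGG R=BBRR B=OOBB L=GGOO
After move 2 (F): F=GRGR U=WWOG R=WBWR D=RBYY L=GYOY
After move 3 (R'): R=BRWW U=WBOO F=GWGG D=RRYR B=YOBB
After move 4 (R'): R=RWBW U=WBOY F=GBGO D=RWYG B=RORB
Query: U face = WBOY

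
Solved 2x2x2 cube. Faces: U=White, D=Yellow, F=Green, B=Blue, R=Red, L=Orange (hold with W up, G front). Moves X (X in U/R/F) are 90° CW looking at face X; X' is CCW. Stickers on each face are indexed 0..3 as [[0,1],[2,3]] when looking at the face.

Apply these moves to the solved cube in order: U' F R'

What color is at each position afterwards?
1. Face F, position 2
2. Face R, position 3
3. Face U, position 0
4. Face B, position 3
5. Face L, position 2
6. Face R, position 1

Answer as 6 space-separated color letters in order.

Answer: G W W B O R

Derivation:
After move 1 (U'): U=WWWW F=OOGG R=GGRR B=RRBB L=BBOO
After move 2 (F): F=GOGO U=WWOB R=WGWR D=RGYY L=BYOY
After move 3 (R'): R=GRWW U=WBOR F=GWGB D=ROYO B=YRGB
Query 1: F[2] = G
Query 2: R[3] = W
Query 3: U[0] = W
Query 4: B[3] = B
Query 5: L[2] = O
Query 6: R[1] = R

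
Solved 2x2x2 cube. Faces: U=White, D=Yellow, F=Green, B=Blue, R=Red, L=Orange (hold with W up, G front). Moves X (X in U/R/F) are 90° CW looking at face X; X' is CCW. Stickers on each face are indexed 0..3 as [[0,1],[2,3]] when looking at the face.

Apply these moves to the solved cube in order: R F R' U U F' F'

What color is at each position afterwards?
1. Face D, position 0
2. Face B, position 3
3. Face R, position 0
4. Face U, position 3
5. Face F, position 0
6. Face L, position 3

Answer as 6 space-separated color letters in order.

Answer: W B B R O O

Derivation:
After move 1 (R): R=RRRR U=WGWG F=GYGY D=YBYB B=WBWB
After move 2 (F): F=GGYY U=WGOO R=WRGR D=RRYB L=OYOB
After move 3 (R'): R=RRWG U=WWOW F=GGYO D=RGYY B=BBRB
After move 4 (U): U=OWWW F=RRYO R=BBWG B=OYRB L=GGOB
After move 5 (U): U=WOWW F=BBYO R=OYWG B=GGRB L=RROB
After move 6 (F'): F=BOBY U=WOOW R=GYRG D=RBYY L=RWOW
After move 7 (F'): F=OYBB U=WOGR R=BYRG D=WWYY L=RWOO
Query 1: D[0] = W
Query 2: B[3] = B
Query 3: R[0] = B
Query 4: U[3] = R
Query 5: F[0] = O
Query 6: L[3] = O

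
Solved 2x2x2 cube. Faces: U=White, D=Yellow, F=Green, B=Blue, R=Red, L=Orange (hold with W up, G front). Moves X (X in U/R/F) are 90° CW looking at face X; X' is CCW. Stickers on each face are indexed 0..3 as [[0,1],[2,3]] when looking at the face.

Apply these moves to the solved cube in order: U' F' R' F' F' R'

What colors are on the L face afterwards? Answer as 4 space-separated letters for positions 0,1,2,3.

After move 1 (U'): U=WWWW F=OOGG R=GGRR B=RRBB L=BBOO
After move 2 (F'): F=OGOG U=WWGR R=YGYR D=BOYY L=BWOW
After move 3 (R'): R=GRYY U=WBGR F=OWOR D=BGYG B=YROB
After move 4 (F'): F=WROO U=WBGY R=GRBY D=WWYG L=BROG
After move 5 (F'): F=ROWO U=WBGB R=WRWY D=RGYG L=BYOG
After move 6 (R'): R=RYWW U=WOGY F=RBWB D=ROYO B=GRGB
Query: L face = BYOG

Answer: B Y O G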